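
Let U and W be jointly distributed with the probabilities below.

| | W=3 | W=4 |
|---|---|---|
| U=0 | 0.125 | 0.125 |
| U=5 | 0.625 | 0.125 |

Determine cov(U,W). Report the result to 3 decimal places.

-0.313

E[U] = 3.75,  E[W] = 3.25
E[UW] = 11.875
cov(U,W) = E[UW] − E[U]E[W] = 11.875 − (3.75)(3.25) = -0.3125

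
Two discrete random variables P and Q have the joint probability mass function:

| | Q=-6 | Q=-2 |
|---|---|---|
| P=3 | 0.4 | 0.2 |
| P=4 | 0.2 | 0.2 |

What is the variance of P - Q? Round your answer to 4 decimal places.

E[P] = 3.4,  E[Q] = -4.4,  E[PQ] = -14.8
var(P) = 11.8 − (3.4)² = 0.24;  var(Q) = 23.2 − (-4.4)² = 3.84
cov(P,Q) = -14.8 − (3.4)(-4.4) = 0.16
var(P - Q) = (1)²·0.24 + (-1)²·3.84 + 2·(1)·(-1)·0.16 = 3.76

3.7600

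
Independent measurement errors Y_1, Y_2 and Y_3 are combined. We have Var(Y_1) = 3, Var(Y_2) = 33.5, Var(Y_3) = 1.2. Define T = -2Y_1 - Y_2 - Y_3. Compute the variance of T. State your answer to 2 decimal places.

46.70

By independence, Var(T) = (-2)²Var(Y_1) + (-1)²Var(Y_2) + (-1)²Var(Y_3)
= (-2)²·3 + (-1)²·33.5 + (-1)²·1.2 = 46.7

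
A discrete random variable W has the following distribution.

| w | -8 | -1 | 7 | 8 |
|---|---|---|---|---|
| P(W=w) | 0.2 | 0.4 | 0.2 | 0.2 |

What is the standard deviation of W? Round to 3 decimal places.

E[W] = (-8)(0.2) + (-1)(0.4) + (7)(0.2) + (8)(0.2) = 1
E[W²] = (-8)²(0.2) + (-1)²(0.4) + (7)²(0.2) + (8)²(0.2) = 35.8
var(W) = E[W²] − (E[W])² = 35.8 − (1)² = 34.8
SD(W) = √34.8 ≈ 5.899

5.899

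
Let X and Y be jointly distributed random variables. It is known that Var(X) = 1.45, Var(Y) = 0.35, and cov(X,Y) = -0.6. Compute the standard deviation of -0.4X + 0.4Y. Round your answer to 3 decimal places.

Var(-0.4X + 0.4Y) = (-0.4)²·Var(X) + (0.4)²·Var(Y) + 2·(-0.4)·(0.4)·cov(X,Y)
= 0.16·1.45 + 0.16·0.35 + -0.32·-0.6 = 0.48
sd(-0.4X + 0.4Y) = √0.48 ≈ 0.693

0.693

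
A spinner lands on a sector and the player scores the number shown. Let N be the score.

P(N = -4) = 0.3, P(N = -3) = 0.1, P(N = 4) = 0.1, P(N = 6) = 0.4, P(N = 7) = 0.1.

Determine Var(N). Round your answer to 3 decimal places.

E[N] = (-4)(0.3) + (-3)(0.1) + (4)(0.1) + (6)(0.4) + (7)(0.1) = 2
E[N²] = (-4)²(0.3) + (-3)²(0.1) + (4)²(0.1) + (6)²(0.4) + (7)²(0.1) = 26.6
Var(N) = E[N²] − (E[N])² = 26.6 − (2)² = 22.6

22.600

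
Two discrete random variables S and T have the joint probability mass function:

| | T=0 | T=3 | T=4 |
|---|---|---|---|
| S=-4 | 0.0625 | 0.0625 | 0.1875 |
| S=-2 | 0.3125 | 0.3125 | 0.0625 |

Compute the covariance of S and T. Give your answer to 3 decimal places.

-0.547

E[S] = -2.625,  E[T] = 2.125
E[ST] = -6.125
Cov(S,T) = E[ST] − E[S]E[T] = -6.125 − (-2.625)(2.125) = -0.546875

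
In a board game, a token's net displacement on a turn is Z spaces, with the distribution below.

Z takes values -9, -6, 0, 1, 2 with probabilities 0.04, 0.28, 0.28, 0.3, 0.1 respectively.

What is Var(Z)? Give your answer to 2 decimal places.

E[Z] = (-9)(0.04) + (-6)(0.28) + (0)(0.28) + (1)(0.3) + (2)(0.1) = -1.54
E[Z²] = (-9)²(0.04) + (-6)²(0.28) + (0)²(0.28) + (1)²(0.3) + (2)²(0.1) = 14.02
Var(Z) = E[Z²] − (E[Z])² = 14.02 − (-1.54)² = 11.6484

11.65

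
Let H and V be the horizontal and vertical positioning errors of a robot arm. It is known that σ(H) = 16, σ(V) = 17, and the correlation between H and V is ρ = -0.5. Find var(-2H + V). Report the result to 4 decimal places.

var(H) = (16)² = 256;  var(V) = (17)² = 289
Cov(H,V) = ρ·σ(H)·σ(V) = -0.5·16·17 = -136
var(-2H + V) = (-2)²·var(H) + (1)²·var(V) + 2·(-2)·(1)·Cov(H,V)
= 4·256 + 1·289 + -4·-136 = 1857

1857.0000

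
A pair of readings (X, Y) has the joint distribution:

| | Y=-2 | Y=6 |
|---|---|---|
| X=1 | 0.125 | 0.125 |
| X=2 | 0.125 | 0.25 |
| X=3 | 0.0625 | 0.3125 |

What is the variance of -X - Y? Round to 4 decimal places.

15.9844

E[X] = 2.125,  E[Y] = 3.5,  E[XY] = 8.25
Var(X) = 5.125 − (2.125)² = 0.609375;  Var(Y) = 26 − (3.5)² = 13.75
Cov(X,Y) = 8.25 − (2.125)(3.5) = 0.8125
Var(-X - Y) = (-1)²·0.609375 + (-1)²·13.75 + 2·(-1)·(-1)·0.8125 = 15.984375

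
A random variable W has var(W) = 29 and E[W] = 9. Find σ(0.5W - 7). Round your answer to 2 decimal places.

var(0.5W - 7) = (0.5)²·29 = 7.25
σ(0.5W - 7) = √7.25 ≈ 2.69

2.69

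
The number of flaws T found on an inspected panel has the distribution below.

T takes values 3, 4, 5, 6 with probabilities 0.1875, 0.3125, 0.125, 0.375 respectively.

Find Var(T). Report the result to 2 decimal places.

E[T] = (3)(0.1875) + (4)(0.3125) + (5)(0.125) + (6)(0.375) = 4.6875
E[T²] = (3)²(0.1875) + (4)²(0.3125) + (5)²(0.125) + (6)²(0.375) = 23.3125
Var(T) = E[T²] − (E[T])² = 23.3125 − (4.6875)² = 1.33984375

1.34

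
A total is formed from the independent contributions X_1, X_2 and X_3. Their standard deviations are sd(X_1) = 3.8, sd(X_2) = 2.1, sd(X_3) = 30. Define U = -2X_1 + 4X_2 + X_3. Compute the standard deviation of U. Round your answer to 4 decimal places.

V(X_1) = 14.44, V(X_2) = 4.41, V(X_3) = 900
By independence, V(U) = (-2)²V(X_1) + (4)²V(X_2) + (1)²V(X_3)
= (-2)²·14.44 + (4)²·4.41 + (1)²·900 = 1028.32
sd(U) = √1028.32 ≈ 32.0674

32.0674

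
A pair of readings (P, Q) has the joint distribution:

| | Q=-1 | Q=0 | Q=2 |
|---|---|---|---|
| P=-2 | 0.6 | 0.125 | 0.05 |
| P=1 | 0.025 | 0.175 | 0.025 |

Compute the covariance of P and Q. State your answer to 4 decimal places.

0.3956

E[P] = -1.325,  E[Q] = -0.475
E[PQ] = 1.025
Cov(P,Q) = E[PQ] − E[P]E[Q] = 1.025 − (-1.325)(-0.475) = 0.395625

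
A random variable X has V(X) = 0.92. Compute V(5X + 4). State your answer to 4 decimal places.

23.0000

V(5X + 4) = (5)²·V(X) = 25·0.92 = 23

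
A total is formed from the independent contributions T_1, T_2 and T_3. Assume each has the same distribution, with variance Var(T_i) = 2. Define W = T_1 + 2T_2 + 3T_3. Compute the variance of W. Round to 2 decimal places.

28.00

By independence, Var(W) = (1)²Var(T_1) + (2)²Var(T_2) + (3)²Var(T_3)
= (1)²·2 + (2)²·2 + (3)²·2 = 28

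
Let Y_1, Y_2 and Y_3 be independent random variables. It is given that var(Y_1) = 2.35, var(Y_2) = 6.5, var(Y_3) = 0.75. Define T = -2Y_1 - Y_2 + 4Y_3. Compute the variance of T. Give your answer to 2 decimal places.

27.90

By independence, var(T) = (-2)²var(Y_1) + (-1)²var(Y_2) + (4)²var(Y_3)
= (-2)²·2.35 + (-1)²·6.5 + (4)²·0.75 = 27.9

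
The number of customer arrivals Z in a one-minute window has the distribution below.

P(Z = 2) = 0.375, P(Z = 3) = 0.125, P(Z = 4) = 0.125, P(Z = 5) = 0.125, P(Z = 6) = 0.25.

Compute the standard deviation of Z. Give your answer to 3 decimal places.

E[Z] = (2)(0.375) + (3)(0.125) + (4)(0.125) + (5)(0.125) + (6)(0.25) = 3.75
E[Z²] = (2)²(0.375) + (3)²(0.125) + (4)²(0.125) + (5)²(0.125) + (6)²(0.25) = 16.75
var(Z) = E[Z²] − (E[Z])² = 16.75 − (3.75)² = 2.6875
SD(Z) = √2.6875 ≈ 1.639

1.639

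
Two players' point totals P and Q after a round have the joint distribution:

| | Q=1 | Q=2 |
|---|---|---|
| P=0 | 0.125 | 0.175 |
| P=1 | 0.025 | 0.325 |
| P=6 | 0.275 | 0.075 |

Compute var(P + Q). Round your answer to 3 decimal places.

5.924

E[P] = 2.45,  E[Q] = 1.575,  E[PQ] = 3.225
var(P) = 12.95 − (2.45)² = 6.9475;  var(Q) = 2.725 − (1.575)² = 0.244375
Cov(P,Q) = 3.225 − (2.45)(1.575) = -0.63375
var(P + Q) = (1)²·6.9475 + (1)²·0.244375 + 2·(1)·(1)·-0.63375 = 5.924375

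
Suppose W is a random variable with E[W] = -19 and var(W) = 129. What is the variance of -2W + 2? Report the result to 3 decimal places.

516.000

var(-2W + 2) = (-2)²·var(W) = 4·129 = 516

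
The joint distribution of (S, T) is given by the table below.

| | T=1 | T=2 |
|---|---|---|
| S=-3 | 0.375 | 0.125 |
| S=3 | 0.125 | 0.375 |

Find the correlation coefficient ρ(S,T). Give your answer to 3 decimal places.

0.500

E[S] = 0,  E[T] = 1.5
E[ST] = 0.75
cov(S,T) = E[ST] − E[S]E[T] = 0.75 − (0)(1.5) = 0.75
Var(S) = 9,  Var(T) = 0.25
ρ = 0.75 / √(9·0.25) ≈ 0.500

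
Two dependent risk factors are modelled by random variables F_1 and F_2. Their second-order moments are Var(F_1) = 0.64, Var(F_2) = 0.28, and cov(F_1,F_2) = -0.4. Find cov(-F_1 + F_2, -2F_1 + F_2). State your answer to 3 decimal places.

cov(-F_1 + F_2, -2F_1 + F_2) = (-1)(-2)Var(F_1) + (1)(1)Var(F_2) + [(-1)(1) + (1)(-2)]cov(F_1,F_2)
= 2·0.64 + 1·0.28 + -3·-0.4 = 2.76

2.760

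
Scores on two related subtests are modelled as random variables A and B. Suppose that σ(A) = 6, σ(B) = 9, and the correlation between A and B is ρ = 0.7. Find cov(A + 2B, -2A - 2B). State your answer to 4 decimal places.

Var(A) = (6)² = 36;  Var(B) = (9)² = 81
cov(A,B) = ρ·σ(A)·σ(B) = 0.7·6·9 = 37.8
cov(A + 2B, -2A - 2B) = (1)(-2)Var(A) + (2)(-2)Var(B) + [(1)(-2) + (2)(-2)]cov(A,B)
= -2·36 + -4·81 + -6·37.8 = -622.8

-622.8000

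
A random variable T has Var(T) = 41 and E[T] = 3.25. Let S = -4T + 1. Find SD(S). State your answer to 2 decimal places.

25.61

Var(-4T + 1) = (-4)²·41 = 656
SD(S) = √656 ≈ 25.61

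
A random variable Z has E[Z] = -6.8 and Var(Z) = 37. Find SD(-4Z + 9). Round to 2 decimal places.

24.33

Var(-4Z + 9) = (-4)²·37 = 592
SD(-4Z + 9) = √592 ≈ 24.33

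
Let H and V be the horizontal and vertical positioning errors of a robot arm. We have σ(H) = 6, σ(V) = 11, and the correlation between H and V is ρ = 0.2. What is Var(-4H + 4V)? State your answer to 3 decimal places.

Var(H) = (6)² = 36;  Var(V) = (11)² = 121
cov(H,V) = ρ·σ(H)·σ(V) = 0.2·6·11 = 13.2
Var(-4H + 4V) = (-4)²·Var(H) + (4)²·Var(V) + 2·(-4)·(4)·cov(H,V)
= 16·36 + 16·121 + -32·13.2 = 2089.6

2089.600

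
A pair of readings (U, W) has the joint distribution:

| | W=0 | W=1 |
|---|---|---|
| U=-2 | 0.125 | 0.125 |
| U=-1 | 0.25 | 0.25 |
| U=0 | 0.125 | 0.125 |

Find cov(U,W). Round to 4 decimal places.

E[U] = -1,  E[W] = 0.5
E[UW] = -0.5
cov(U,W) = E[UW] − E[U]E[W] = -0.5 − (-1)(0.5) = 0

0.0000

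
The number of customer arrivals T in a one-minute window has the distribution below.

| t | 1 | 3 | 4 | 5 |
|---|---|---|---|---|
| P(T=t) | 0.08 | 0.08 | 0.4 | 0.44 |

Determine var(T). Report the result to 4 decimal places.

E[T] = (1)(0.08) + (3)(0.08) + (4)(0.4) + (5)(0.44) = 4.12
E[T²] = (1)²(0.08) + (3)²(0.08) + (4)²(0.4) + (5)²(0.44) = 18.2
var(T) = E[T²] − (E[T])² = 18.2 − (4.12)² = 1.2256

1.2256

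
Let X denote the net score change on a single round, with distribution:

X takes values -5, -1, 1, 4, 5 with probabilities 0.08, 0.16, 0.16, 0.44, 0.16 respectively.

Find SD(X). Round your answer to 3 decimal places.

E[X] = (-5)(0.08) + (-1)(0.16) + (1)(0.16) + (4)(0.44) + (5)(0.16) = 2.16
E[X²] = (-5)²(0.08) + (-1)²(0.16) + (1)²(0.16) + (4)²(0.44) + (5)²(0.16) = 13.36
Var(X) = E[X²] − (E[X])² = 13.36 − (2.16)² = 8.6944
SD(X) = √8.6944 ≈ 2.949

2.949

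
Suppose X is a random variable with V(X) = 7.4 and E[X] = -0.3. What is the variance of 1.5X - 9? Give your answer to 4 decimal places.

V(1.5X - 9) = (1.5)²·V(X) = 2.25·7.4 = 16.65

16.6500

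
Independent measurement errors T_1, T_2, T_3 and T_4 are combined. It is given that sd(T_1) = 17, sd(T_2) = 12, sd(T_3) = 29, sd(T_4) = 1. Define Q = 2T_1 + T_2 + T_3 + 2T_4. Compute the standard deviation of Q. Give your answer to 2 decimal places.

46.31

V(T_1) = 289, V(T_2) = 144, V(T_3) = 841, V(T_4) = 1
By independence, V(Q) = (2)²V(T_1) + (1)²V(T_2) + (1)²V(T_3) + (2)²V(T_4)
= (2)²·289 + (1)²·144 + (1)²·841 + (2)²·1 = 2145
sd(Q) = √2145 ≈ 46.31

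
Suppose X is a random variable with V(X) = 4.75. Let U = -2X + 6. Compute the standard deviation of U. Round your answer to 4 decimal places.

V(-2X + 6) = (-2)²·4.75 = 19
SD(U) = √19 ≈ 4.3589

4.3589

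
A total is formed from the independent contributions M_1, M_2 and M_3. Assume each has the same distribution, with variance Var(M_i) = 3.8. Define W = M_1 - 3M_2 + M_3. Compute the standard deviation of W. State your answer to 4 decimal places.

By independence, Var(W) = (1)²Var(M_1) + (-3)²Var(M_2) + (1)²Var(M_3)
= (1)²·3.8 + (-3)²·3.8 + (1)²·3.8 = 41.8
σ(W) = √41.8 ≈ 6.4653

6.4653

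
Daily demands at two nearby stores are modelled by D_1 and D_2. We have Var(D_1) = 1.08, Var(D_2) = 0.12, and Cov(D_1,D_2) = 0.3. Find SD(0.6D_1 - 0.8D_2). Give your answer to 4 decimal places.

0.4214

Var(0.6D_1 - 0.8D_2) = (0.6)²·Var(D_1) + (-0.8)²·Var(D_2) + 2·(0.6)·(-0.8)·Cov(D_1,D_2)
= 0.36·1.08 + 0.64·0.12 + -0.96·0.3 = 0.1776
SD(0.6D_1 - 0.8D_2) = √0.1776 ≈ 0.4214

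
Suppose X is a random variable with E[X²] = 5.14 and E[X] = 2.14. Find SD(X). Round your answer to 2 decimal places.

0.75

Var(X) = 5.14 − (2.14)² = 0.5604
SD(X) = √0.5604 ≈ 0.75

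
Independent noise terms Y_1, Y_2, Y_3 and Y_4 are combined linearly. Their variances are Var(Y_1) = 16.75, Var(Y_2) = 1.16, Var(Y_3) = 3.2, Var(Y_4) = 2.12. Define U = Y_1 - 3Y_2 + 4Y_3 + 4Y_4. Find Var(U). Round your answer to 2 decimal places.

By independence, Var(U) = (1)²Var(Y_1) + (-3)²Var(Y_2) + (4)²Var(Y_3) + (4)²Var(Y_4)
= (1)²·16.75 + (-3)²·1.16 + (4)²·3.2 + (4)²·2.12 = 112.31

112.31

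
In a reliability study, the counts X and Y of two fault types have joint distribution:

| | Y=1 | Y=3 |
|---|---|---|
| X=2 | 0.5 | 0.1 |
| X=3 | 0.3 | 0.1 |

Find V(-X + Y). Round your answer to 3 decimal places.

E[X] = 2.4,  E[Y] = 1.4,  E[XY] = 3.4
V(X) = 6 − (2.4)² = 0.24;  V(Y) = 2.6 − (1.4)² = 0.64
Cov(X,Y) = 3.4 − (2.4)(1.4) = 0.04
V(-X + Y) = (-1)²·0.24 + (1)²·0.64 + 2·(-1)·(1)·0.04 = 0.8

0.800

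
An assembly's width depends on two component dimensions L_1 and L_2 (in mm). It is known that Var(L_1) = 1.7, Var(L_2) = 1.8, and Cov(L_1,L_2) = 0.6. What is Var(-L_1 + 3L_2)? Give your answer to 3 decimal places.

Var(-L_1 + 3L_2) = (-1)²·Var(L_1) + (3)²·Var(L_2) + 2·(-1)·(3)·Cov(L_1,L_2)
= 1·1.7 + 9·1.8 + -6·0.6 = 14.3

14.300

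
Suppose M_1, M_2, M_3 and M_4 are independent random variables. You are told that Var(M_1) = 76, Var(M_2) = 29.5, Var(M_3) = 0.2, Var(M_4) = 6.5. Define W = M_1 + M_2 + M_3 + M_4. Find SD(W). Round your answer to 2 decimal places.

By independence, Var(W) = (1)²Var(M_1) + (1)²Var(M_2) + (1)²Var(M_3) + (1)²Var(M_4)
= (1)²·76 + (1)²·29.5 + (1)²·0.2 + (1)²·6.5 = 112.2
SD(W) = √112.2 ≈ 10.59

10.59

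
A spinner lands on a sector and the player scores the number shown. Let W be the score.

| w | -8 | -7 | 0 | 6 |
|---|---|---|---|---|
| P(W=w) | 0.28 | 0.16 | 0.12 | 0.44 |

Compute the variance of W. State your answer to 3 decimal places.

E[W] = (-8)(0.28) + (-7)(0.16) + (0)(0.12) + (6)(0.44) = -0.72
E[W²] = (-8)²(0.28) + (-7)²(0.16) + (0)²(0.12) + (6)²(0.44) = 41.6
Var(W) = E[W²] − (E[W])² = 41.6 − (-0.72)² = 41.0816

41.082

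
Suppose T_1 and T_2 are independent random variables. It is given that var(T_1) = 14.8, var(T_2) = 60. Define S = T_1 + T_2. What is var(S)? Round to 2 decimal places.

74.80

By independence, var(S) = (1)²var(T_1) + (1)²var(T_2)
= (1)²·14.8 + (1)²·60 = 74.8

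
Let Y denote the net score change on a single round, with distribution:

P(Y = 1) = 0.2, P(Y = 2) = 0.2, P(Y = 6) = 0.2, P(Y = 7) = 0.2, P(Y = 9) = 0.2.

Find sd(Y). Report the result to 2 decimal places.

E[Y] = (1)(0.2) + (2)(0.2) + (6)(0.2) + (7)(0.2) + (9)(0.2) = 5
E[Y²] = (1)²(0.2) + (2)²(0.2) + (6)²(0.2) + (7)²(0.2) + (9)²(0.2) = 34.2
Var(Y) = E[Y²] − (E[Y])² = 34.2 − (5)² = 9.2
sd(Y) = √9.2 ≈ 3.03

3.03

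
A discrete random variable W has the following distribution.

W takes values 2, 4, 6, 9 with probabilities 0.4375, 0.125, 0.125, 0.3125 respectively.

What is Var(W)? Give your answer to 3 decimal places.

E[W] = (2)(0.4375) + (4)(0.125) + (6)(0.125) + (9)(0.3125) = 4.9375
E[W²] = (2)²(0.4375) + (4)²(0.125) + (6)²(0.125) + (9)²(0.3125) = 33.5625
Var(W) = E[W²] − (E[W])² = 33.5625 − (4.9375)² = 9.18359375

9.184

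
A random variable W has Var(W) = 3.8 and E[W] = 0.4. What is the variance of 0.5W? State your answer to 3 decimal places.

Var(0.5W) = (0.5)²·Var(W) = 0.25·3.8 = 0.95

0.950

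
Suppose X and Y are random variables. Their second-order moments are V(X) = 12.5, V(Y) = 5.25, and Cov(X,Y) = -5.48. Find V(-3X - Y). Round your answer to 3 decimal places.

84.870

V(-3X - Y) = (-3)²·V(X) + (-1)²·V(Y) + 2·(-3)·(-1)·Cov(X,Y)
= 9·12.5 + 1·5.25 + 6·-5.48 = 84.87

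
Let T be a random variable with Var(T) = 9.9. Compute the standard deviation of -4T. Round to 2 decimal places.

12.59

Var(-4T) = (-4)²·9.9 = 158.4
SD(-4T) = √158.4 ≈ 12.59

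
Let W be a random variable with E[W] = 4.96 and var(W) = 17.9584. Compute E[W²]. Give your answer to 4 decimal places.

E[W²] = var(W) + (E[W])² = 17.9584 + (4.96)² = 42.56

42.5600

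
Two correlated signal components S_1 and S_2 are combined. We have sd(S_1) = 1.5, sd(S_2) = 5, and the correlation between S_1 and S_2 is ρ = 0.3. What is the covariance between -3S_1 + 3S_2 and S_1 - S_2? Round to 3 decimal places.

V(S_1) = (1.5)² = 2.25;  V(S_2) = (5)² = 25
Cov(S_1,S_2) = ρ·sd(S_1)·sd(S_2) = 0.3·1.5·5 = 2.25
Cov(-3S_1 + 3S_2, S_1 - S_2) = (-3)(1)V(S_1) + (3)(-1)V(S_2) + [(-3)(-1) + (3)(1)]Cov(S_1,S_2)
= -3·2.25 + -3·25 + 6·2.25 = -68.25

-68.250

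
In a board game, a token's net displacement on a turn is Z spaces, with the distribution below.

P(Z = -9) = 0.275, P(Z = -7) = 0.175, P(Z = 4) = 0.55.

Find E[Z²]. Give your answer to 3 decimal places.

39.650

E[Z²] = (-9)²(0.275) + (-7)²(0.175) + (4)²(0.55) = 39.65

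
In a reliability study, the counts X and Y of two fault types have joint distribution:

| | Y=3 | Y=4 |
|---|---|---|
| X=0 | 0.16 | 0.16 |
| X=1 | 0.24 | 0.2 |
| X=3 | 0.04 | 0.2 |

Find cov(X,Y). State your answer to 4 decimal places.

0.1504

E[X] = 1.16,  E[Y] = 3.56
E[XY] = 4.28
cov(X,Y) = E[XY] − E[X]E[Y] = 4.28 − (1.16)(3.56) = 0.1504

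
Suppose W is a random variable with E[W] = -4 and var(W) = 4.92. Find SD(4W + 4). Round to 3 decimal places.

8.872

var(4W + 4) = (4)²·4.92 = 78.72
SD(4W + 4) = √78.72 ≈ 8.872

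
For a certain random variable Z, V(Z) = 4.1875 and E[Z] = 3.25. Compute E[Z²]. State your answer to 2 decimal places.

14.75

E[Z²] = V(Z) + (E[Z])² = 4.1875 + (3.25)² = 14.75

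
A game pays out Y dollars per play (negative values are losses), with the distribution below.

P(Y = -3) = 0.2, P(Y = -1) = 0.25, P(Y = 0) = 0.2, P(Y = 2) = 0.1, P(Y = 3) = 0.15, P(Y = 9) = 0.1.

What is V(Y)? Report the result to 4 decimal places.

E[Y] = (-3)(0.2) + (-1)(0.25) + (0)(0.2) + (2)(0.1) + (3)(0.15) + (9)(0.1) = 0.7
E[Y²] = (-3)²(0.2) + (-1)²(0.25) + (0)²(0.2) + (2)²(0.1) + (3)²(0.15) + (9)²(0.1) = 11.9
V(Y) = E[Y²] − (E[Y])² = 11.9 − (0.7)² = 11.41

11.4100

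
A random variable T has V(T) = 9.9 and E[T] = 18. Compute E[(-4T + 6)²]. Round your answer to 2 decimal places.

4514.40

E[-4T + 6] = -4·18 + 6 = -66
V(-4T + 6) = (-4)²·9.9 = 158.4
E[(-4T + 6)²] = V((-4T + 6)) + (E[(-4T + 6)])² = 158.4 + (-66)² = 4514.4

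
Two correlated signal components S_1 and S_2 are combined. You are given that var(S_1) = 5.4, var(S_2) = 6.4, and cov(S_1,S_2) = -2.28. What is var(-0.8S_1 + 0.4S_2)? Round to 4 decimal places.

var(-0.8S_1 + 0.4S_2) = (-0.8)²·var(S_1) + (0.4)²·var(S_2) + 2·(-0.8)·(0.4)·cov(S_1,S_2)
= 0.64·5.4 + 0.16·6.4 + -0.64·-2.28 = 5.9392

5.9392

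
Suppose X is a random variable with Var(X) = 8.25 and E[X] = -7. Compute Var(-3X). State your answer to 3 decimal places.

74.250

Var(-3X) = (-3)²·Var(X) = 9·8.25 = 74.25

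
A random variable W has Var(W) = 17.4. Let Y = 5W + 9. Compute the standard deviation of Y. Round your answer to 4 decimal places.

Var(5W + 9) = (5)²·17.4 = 435
sd(Y) = √435 ≈ 20.8567

20.8567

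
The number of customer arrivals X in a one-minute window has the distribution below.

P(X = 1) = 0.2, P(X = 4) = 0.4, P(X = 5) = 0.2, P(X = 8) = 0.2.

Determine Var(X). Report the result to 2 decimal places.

5.04

E[X] = (1)(0.2) + (4)(0.4) + (5)(0.2) + (8)(0.2) = 4.4
E[X²] = (1)²(0.2) + (4)²(0.4) + (5)²(0.2) + (8)²(0.2) = 24.4
Var(X) = E[X²] − (E[X])² = 24.4 − (4.4)² = 5.04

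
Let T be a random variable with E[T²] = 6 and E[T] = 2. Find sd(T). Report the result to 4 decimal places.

Var(T) = 6 − (2)² = 2
sd(T) = √2 ≈ 1.4142

1.4142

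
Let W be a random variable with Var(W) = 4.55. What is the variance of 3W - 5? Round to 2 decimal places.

40.95

Var(3W - 5) = (3)²·Var(W) = 9·4.55 = 40.95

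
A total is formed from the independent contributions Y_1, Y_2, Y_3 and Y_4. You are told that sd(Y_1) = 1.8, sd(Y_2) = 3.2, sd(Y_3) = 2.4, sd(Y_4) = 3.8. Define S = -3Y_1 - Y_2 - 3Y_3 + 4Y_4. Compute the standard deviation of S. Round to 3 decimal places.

17.952

V(Y_1) = 3.24, V(Y_2) = 10.24, V(Y_3) = 5.76, V(Y_4) = 14.44
By independence, V(S) = (-3)²V(Y_1) + (-1)²V(Y_2) + (-3)²V(Y_3) + (4)²V(Y_4)
= (-3)²·3.24 + (-1)²·10.24 + (-3)²·5.76 + (4)²·14.44 = 322.28
sd(S) = √322.28 ≈ 17.952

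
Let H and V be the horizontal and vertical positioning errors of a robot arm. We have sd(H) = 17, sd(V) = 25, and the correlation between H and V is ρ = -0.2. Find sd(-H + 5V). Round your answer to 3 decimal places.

129.476

Var(H) = (17)² = 289;  Var(V) = (25)² = 625
Cov(H,V) = ρ·sd(H)·sd(V) = -0.2·17·25 = -85
Var(-H + 5V) = (-1)²·Var(H) + (5)²·Var(V) + 2·(-1)·(5)·Cov(H,V)
= 1·289 + 25·625 + -10·-85 = 16764
sd(-H + 5V) = √16764 ≈ 129.476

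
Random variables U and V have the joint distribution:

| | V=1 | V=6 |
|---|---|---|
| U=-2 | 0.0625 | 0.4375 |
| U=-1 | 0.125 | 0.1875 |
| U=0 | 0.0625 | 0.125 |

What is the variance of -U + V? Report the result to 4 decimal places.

6.0586

E[U] = -1.3125,  E[V] = 4.75,  E[UV] = -6.625
Var(U) = 2.3125 − (-1.3125)² = 0.58984375;  Var(V) = 27.25 − (4.75)² = 4.6875
Cov(U,V) = -6.625 − (-1.3125)(4.75) = -0.390625
Var(-U + V) = (-1)²·0.58984375 + (1)²·4.6875 + 2·(-1)·(1)·-0.390625 = 6.05859375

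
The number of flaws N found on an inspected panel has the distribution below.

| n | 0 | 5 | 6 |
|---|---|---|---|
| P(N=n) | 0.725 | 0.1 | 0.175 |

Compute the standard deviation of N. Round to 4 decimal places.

2.5293

E[N] = (0)(0.725) + (5)(0.1) + (6)(0.175) = 1.55
E[N²] = (0)²(0.725) + (5)²(0.1) + (6)²(0.175) = 8.8
var(N) = E[N²] − (E[N])² = 8.8 − (1.55)² = 6.3975
SD(N) = √6.3975 ≈ 2.5293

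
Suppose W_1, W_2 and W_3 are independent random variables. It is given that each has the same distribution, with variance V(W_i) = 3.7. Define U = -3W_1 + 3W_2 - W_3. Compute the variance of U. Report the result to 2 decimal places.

By independence, V(U) = (-3)²V(W_1) + (3)²V(W_2) + (-1)²V(W_3)
= (-3)²·3.7 + (3)²·3.7 + (-1)²·3.7 = 70.3

70.30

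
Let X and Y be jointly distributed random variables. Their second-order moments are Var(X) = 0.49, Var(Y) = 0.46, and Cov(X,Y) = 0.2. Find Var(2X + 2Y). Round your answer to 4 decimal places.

Var(2X + 2Y) = (2)²·Var(X) + (2)²·Var(Y) + 2·(2)·(2)·Cov(X,Y)
= 4·0.49 + 4·0.46 + 8·0.2 = 5.4

5.4000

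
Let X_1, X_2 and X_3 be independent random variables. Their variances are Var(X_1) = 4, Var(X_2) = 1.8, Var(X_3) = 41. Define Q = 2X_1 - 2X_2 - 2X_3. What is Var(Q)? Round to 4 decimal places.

By independence, Var(Q) = (2)²Var(X_1) + (-2)²Var(X_2) + (-2)²Var(X_3)
= (2)²·4 + (-2)²·1.8 + (-2)²·41 = 187.2

187.2000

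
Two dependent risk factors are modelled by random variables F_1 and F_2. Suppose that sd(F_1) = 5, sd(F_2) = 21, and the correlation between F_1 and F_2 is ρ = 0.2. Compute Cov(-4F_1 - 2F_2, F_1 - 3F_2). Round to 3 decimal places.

var(F_1) = (5)² = 25;  var(F_2) = (21)² = 441
Cov(F_1,F_2) = ρ·sd(F_1)·sd(F_2) = 0.2·5·21 = 21
Cov(-4F_1 - 2F_2, F_1 - 3F_2) = (-4)(1)var(F_1) + (-2)(-3)var(F_2) + [(-4)(-3) + (-2)(1)]Cov(F_1,F_2)
= -4·25 + 6·441 + 10·21 = 2756

2756.000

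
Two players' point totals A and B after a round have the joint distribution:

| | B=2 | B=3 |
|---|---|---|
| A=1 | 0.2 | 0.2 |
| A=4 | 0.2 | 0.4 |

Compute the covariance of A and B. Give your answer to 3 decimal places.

0.120

E[A] = 2.8,  E[B] = 2.6
E[AB] = 7.4
Cov(A,B) = E[AB] − E[A]E[B] = 7.4 − (2.8)(2.6) = 0.12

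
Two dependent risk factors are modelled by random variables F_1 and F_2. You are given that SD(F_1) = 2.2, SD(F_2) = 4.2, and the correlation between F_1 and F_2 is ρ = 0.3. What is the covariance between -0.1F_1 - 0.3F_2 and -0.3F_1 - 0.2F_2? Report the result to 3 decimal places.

V(F_1) = (2.2)² = 4.84;  V(F_2) = (4.2)² = 17.64
Cov(F_1,F_2) = ρ·SD(F_1)·SD(F_2) = 0.3·2.2·4.2 = 2.772
Cov(-0.1F_1 - 0.3F_2, -0.3F_1 - 0.2F_2) = (-0.1)(-0.3)V(F_1) + (-0.3)(-0.2)V(F_2) + [(-0.1)(-0.2) + (-0.3)(-0.3)]Cov(F_1,F_2)
= 0.03·4.84 + 0.06·17.64 + 0.11·2.772 = 1.50852

1.509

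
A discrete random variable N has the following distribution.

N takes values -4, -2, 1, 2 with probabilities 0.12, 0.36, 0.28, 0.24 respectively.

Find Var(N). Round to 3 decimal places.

E[N] = (-4)(0.12) + (-2)(0.36) + (1)(0.28) + (2)(0.24) = -0.44
E[N²] = (-4)²(0.12) + (-2)²(0.36) + (1)²(0.28) + (2)²(0.24) = 4.6
Var(N) = E[N²] − (E[N])² = 4.6 − (-0.44)² = 4.4064

4.406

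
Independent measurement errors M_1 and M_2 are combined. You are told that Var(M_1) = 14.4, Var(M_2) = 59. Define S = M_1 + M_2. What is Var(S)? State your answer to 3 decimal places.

73.400

By independence, Var(S) = (1)²Var(M_1) + (1)²Var(M_2)
= (1)²·14.4 + (1)²·59 = 73.4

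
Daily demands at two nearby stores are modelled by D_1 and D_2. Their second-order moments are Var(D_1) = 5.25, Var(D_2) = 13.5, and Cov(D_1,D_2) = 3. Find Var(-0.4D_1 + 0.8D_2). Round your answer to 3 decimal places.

Var(-0.4D_1 + 0.8D_2) = (-0.4)²·Var(D_1) + (0.8)²·Var(D_2) + 2·(-0.4)·(0.8)·Cov(D_1,D_2)
= 0.16·5.25 + 0.64·13.5 + -0.64·3 = 7.56

7.560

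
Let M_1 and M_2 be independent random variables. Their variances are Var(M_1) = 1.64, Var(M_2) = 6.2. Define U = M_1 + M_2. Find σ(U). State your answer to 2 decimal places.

By independence, Var(U) = (1)²Var(M_1) + (1)²Var(M_2)
= (1)²·1.64 + (1)²·6.2 = 7.84
σ(U) = √7.84 ≈ 2.80

2.80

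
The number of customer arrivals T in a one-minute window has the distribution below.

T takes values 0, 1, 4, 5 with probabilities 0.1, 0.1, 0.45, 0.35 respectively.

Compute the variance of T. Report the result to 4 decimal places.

2.7275

E[T] = (0)(0.1) + (1)(0.1) + (4)(0.45) + (5)(0.35) = 3.65
E[T²] = (0)²(0.1) + (1)²(0.1) + (4)²(0.45) + (5)²(0.35) = 16.05
Var(T) = E[T²] − (E[T])² = 16.05 − (3.65)² = 2.7275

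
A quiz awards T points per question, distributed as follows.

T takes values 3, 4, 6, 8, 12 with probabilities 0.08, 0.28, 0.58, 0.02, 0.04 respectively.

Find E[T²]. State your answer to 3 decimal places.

E[T²] = (3)²(0.08) + (4)²(0.28) + (6)²(0.58) + (8)²(0.02) + (12)²(0.04) = 33.12

33.120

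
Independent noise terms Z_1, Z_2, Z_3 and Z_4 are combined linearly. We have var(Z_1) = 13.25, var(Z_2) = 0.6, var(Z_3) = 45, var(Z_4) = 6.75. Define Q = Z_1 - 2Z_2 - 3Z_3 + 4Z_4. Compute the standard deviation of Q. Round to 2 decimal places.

22.99

By independence, var(Q) = (1)²var(Z_1) + (-2)²var(Z_2) + (-3)²var(Z_3) + (4)²var(Z_4)
= (1)²·13.25 + (-2)²·0.6 + (-3)²·45 + (4)²·6.75 = 528.65
SD(Q) = √528.65 ≈ 22.99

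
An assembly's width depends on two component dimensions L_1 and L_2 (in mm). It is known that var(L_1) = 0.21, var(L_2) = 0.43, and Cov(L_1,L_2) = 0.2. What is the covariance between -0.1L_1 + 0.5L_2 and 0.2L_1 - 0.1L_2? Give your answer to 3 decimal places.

-0.004

Cov(-0.1L_1 + 0.5L_2, 0.2L_1 - 0.1L_2) = (-0.1)(0.2)var(L_1) + (0.5)(-0.1)var(L_2) + [(-0.1)(-0.1) + (0.5)(0.2)]Cov(L_1,L_2)
= -0.02·0.21 + -0.05·0.43 + 0.11·0.2 = -0.0037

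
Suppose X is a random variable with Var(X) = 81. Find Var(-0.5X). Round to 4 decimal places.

20.2500

Var(-0.5X) = (-0.5)²·Var(X) = 0.25·81 = 20.25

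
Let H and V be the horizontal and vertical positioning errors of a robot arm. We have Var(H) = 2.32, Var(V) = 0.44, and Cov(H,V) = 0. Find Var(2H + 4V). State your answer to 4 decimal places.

Var(2H + 4V) = (2)²·Var(H) + (4)²·Var(V) + 2·(2)·(4)·Cov(H,V)
= 4·2.32 + 16·0.44 + 16·0 = 16.32

16.3200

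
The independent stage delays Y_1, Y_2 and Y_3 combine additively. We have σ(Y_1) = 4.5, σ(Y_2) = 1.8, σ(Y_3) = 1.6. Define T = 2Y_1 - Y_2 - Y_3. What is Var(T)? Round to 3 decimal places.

86.800

Var(Y_1) = 20.25, Var(Y_2) = 3.24, Var(Y_3) = 2.56
By independence, Var(T) = (2)²Var(Y_1) + (-1)²Var(Y_2) + (-1)²Var(Y_3)
= (2)²·20.25 + (-1)²·3.24 + (-1)²·2.56 = 86.8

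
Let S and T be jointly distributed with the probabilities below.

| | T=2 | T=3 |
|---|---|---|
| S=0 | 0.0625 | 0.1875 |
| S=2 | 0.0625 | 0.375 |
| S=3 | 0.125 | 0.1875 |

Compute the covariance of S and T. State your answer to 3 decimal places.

E[S] = 1.8125,  E[T] = 2.75
E[ST] = 4.9375
cov(S,T) = E[ST] − E[S]E[T] = 4.9375 − (1.8125)(2.75) = -0.046875

-0.047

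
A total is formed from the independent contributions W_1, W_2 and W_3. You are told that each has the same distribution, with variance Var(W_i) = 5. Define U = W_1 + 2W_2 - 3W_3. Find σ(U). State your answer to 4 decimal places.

8.3666

By independence, Var(U) = (1)²Var(W_1) + (2)²Var(W_2) + (-3)²Var(W_3)
= (1)²·5 + (2)²·5 + (-3)²·5 = 70
σ(U) = √70 ≈ 8.3666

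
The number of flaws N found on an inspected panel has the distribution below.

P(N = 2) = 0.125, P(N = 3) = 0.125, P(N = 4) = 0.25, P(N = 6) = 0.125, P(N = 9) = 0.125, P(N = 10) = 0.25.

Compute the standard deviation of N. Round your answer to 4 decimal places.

E[N] = (2)(0.125) + (3)(0.125) + (4)(0.25) + (6)(0.125) + (9)(0.125) + (10)(0.25) = 6
E[N²] = (2)²(0.125) + (3)²(0.125) + (4)²(0.25) + (6)²(0.125) + (9)²(0.125) + (10)²(0.25) = 45.25
V(N) = E[N²] − (E[N])² = 45.25 − (6)² = 9.25
SD(N) = √9.25 ≈ 3.0414

3.0414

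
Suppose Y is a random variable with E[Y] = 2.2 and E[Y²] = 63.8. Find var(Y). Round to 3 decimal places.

58.960

var(Y) = 63.8 − (2.2)² = 58.96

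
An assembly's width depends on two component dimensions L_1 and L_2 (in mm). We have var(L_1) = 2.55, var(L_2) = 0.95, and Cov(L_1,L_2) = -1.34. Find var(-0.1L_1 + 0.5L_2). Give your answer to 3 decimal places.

var(-0.1L_1 + 0.5L_2) = (-0.1)²·var(L_1) + (0.5)²·var(L_2) + 2·(-0.1)·(0.5)·Cov(L_1,L_2)
= 0.01·2.55 + 0.25·0.95 + -0.1·-1.34 = 0.397

0.397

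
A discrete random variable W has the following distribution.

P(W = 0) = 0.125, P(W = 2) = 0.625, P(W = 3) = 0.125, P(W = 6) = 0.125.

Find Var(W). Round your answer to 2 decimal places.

E[W] = (0)(0.125) + (2)(0.625) + (3)(0.125) + (6)(0.125) = 2.375
E[W²] = (0)²(0.125) + (2)²(0.625) + (3)²(0.125) + (6)²(0.125) = 8.125
Var(W) = E[W²] − (E[W])² = 8.125 − (2.375)² = 2.484375

2.48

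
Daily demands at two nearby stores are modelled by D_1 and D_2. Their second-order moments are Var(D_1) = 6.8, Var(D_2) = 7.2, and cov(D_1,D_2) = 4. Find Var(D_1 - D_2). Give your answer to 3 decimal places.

Var(D_1 - D_2) = (1)²·Var(D_1) + (-1)²·Var(D_2) + 2·(1)·(-1)·cov(D_1,D_2)
= 1·6.8 + 1·7.2 + -2·4 = 6

6.000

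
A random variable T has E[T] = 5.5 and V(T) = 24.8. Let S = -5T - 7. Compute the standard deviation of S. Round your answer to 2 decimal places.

V(-5T - 7) = (-5)²·24.8 = 620
σ(S) = √620 ≈ 24.90

24.90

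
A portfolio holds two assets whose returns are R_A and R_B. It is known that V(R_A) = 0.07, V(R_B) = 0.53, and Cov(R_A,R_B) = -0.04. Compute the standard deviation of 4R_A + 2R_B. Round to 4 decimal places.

1.6125

V(4R_A + 2R_B) = (4)²·V(R_A) + (2)²·V(R_B) + 2·(4)·(2)·Cov(R_A,R_B)
= 16·0.07 + 4·0.53 + 16·-0.04 = 2.6
sd(4R_A + 2R_B) = √2.6 ≈ 1.6125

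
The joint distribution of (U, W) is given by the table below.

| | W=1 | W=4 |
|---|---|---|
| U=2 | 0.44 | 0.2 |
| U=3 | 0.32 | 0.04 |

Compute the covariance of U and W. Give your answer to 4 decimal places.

E[U] = 2.36,  E[W] = 1.72
E[UW] = 3.92
Cov(U,W) = E[UW] − E[U]E[W] = 3.92 − (2.36)(1.72) = -0.1392

-0.1392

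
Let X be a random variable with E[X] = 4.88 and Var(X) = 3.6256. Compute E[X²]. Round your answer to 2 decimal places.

E[X²] = Var(X) + (E[X])² = 3.6256 + (4.88)² = 27.44

27.44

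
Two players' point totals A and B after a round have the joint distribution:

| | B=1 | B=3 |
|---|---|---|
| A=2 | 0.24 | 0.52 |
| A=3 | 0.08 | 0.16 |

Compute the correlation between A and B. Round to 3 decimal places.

-0.016

E[A] = 2.24,  E[B] = 2.36
E[AB] = 5.28
cov(A,B) = E[AB] − E[A]E[B] = 5.28 − (2.24)(2.36) = -0.0064
Var(A) = 0.1824,  Var(B) = 0.8704
ρ = -0.0064 / √(0.1824·0.8704) ≈ -0.016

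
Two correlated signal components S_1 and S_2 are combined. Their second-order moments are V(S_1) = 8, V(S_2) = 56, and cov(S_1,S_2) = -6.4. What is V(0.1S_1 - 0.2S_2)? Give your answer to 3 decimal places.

2.576

V(0.1S_1 - 0.2S_2) = (0.1)²·V(S_1) + (-0.2)²·V(S_2) + 2·(0.1)·(-0.2)·cov(S_1,S_2)
= 0.01·8 + 0.04·56 + -0.04·-6.4 = 2.576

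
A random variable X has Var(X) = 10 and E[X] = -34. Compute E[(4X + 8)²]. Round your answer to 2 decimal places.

16544.00

E[4X + 8] = 4·-34 + 8 = -128
Var(4X + 8) = (4)²·10 = 160
E[(4X + 8)²] = Var((4X + 8)) + (E[(4X + 8)])² = 160 + (-128)² = 16544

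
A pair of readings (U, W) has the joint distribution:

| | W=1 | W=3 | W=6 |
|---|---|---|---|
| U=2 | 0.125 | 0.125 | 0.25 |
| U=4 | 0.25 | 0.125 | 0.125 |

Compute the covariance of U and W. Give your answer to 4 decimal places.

-0.6250

E[U] = 3,  E[W] = 3.375
E[UW] = 9.5
Cov(U,W) = E[UW] − E[U]E[W] = 9.5 − (3)(3.375) = -0.625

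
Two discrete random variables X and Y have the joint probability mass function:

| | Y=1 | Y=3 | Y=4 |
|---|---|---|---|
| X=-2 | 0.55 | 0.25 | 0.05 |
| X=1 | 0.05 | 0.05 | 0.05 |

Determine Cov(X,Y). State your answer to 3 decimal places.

0.345

E[X] = -1.55,  E[Y] = 1.9
E[XY] = -2.6
Cov(X,Y) = E[XY] − E[X]E[Y] = -2.6 − (-1.55)(1.9) = 0.345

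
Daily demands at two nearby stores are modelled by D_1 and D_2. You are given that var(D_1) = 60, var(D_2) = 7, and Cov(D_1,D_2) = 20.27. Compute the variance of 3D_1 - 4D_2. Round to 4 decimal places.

165.5200

var(3D_1 - 4D_2) = (3)²·var(D_1) + (-4)²·var(D_2) + 2·(3)·(-4)·Cov(D_1,D_2)
= 9·60 + 16·7 + -24·20.27 = 165.52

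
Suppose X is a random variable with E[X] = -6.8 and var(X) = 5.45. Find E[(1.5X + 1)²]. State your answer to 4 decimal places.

96.9025

E[1.5X + 1] = 1.5·-6.8 + 1 = -9.2
var(1.5X + 1) = (1.5)²·5.45 = 12.2625
E[(1.5X + 1)²] = var((1.5X + 1)) + (E[(1.5X + 1)])² = 12.2625 + (-9.2)² = 96.9025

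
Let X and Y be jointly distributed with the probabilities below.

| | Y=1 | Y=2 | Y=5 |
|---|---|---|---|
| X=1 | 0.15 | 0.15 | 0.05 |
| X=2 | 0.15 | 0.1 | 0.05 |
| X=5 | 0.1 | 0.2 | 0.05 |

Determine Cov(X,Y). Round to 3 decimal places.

E[X] = 2.7,  E[Y] = 2.05
E[XY] = 5.65
Cov(X,Y) = E[XY] − E[X]E[Y] = 5.65 − (2.7)(2.05) = 0.115

0.115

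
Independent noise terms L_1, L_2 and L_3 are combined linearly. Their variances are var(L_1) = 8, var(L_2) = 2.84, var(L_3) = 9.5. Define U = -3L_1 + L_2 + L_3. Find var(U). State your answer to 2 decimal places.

By independence, var(U) = (-3)²var(L_1) + (1)²var(L_2) + (1)²var(L_3)
= (-3)²·8 + (1)²·2.84 + (1)²·9.5 = 84.34

84.34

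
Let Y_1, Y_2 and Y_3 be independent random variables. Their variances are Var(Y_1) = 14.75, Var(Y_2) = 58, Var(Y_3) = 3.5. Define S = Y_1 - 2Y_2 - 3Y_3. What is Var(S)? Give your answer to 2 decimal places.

By independence, Var(S) = (1)²Var(Y_1) + (-2)²Var(Y_2) + (-3)²Var(Y_3)
= (1)²·14.75 + (-2)²·58 + (-3)²·3.5 = 278.25

278.25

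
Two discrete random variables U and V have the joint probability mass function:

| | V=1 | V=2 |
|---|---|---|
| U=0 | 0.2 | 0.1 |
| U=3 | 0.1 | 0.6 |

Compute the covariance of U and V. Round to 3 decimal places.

E[U] = 2.1,  E[V] = 1.7
E[UV] = 3.9
Cov(U,V) = E[UV] − E[U]E[V] = 3.9 − (2.1)(1.7) = 0.33

0.330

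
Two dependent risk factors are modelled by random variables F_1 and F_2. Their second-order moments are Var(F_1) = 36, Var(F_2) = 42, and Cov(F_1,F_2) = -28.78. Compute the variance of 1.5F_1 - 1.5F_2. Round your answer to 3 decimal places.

Var(1.5F_1 - 1.5F_2) = (1.5)²·Var(F_1) + (-1.5)²·Var(F_2) + 2·(1.5)·(-1.5)·Cov(F_1,F_2)
= 2.25·36 + 2.25·42 + -4.5·-28.78 = 305.01

305.010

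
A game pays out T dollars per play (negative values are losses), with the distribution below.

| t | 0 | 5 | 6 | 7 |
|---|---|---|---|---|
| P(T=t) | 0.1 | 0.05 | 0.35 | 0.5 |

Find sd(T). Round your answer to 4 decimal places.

E[T] = (0)(0.1) + (5)(0.05) + (6)(0.35) + (7)(0.5) = 5.85
E[T²] = (0)²(0.1) + (5)²(0.05) + (6)²(0.35) + (7)²(0.5) = 38.35
Var(T) = E[T²] − (E[T])² = 38.35 − (5.85)² = 4.1275
sd(T) = √4.1275 ≈ 2.0316

2.0316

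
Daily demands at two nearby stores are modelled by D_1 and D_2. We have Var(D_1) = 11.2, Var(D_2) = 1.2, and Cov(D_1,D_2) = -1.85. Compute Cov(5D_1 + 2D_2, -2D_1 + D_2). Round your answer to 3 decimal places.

-111.450

Cov(5D_1 + 2D_2, -2D_1 + D_2) = (5)(-2)Var(D_1) + (2)(1)Var(D_2) + [(5)(1) + (2)(-2)]Cov(D_1,D_2)
= -10·11.2 + 2·1.2 + 1·-1.85 = -111.45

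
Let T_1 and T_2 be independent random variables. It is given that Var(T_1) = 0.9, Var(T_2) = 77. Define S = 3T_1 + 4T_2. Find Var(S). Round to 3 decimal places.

1240.100

By independence, Var(S) = (3)²Var(T_1) + (4)²Var(T_2)
= (3)²·0.9 + (4)²·77 = 1240.1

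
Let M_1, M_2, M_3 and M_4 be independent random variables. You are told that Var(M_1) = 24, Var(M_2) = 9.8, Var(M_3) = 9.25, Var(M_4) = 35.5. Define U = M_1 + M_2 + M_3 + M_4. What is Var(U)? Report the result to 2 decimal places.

78.55

By independence, Var(U) = (1)²Var(M_1) + (1)²Var(M_2) + (1)²Var(M_3) + (1)²Var(M_4)
= (1)²·24 + (1)²·9.8 + (1)²·9.25 + (1)²·35.5 = 78.55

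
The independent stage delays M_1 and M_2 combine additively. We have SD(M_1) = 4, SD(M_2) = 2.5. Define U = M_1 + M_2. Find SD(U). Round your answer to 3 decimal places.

Var(M_1) = 16, Var(M_2) = 6.25
By independence, Var(U) = (1)²Var(M_1) + (1)²Var(M_2)
= (1)²·16 + (1)²·6.25 = 22.25
SD(U) = √22.25 ≈ 4.717

4.717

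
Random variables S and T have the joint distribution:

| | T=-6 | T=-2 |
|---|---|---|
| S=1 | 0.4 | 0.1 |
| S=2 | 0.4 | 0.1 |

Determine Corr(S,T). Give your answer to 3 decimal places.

0.000

E[S] = 1.5,  E[T] = -5.2
E[ST] = -7.8
cov(S,T) = E[ST] − E[S]E[T] = -7.8 − (1.5)(-5.2) = 0
Var(S) = 0.25,  Var(T) = 2.56
ρ = 0 / √(0.25·2.56) ≈ 0.000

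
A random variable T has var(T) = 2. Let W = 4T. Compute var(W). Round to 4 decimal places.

32.0000

var(4T) = (4)²·var(T) = 16·2 = 32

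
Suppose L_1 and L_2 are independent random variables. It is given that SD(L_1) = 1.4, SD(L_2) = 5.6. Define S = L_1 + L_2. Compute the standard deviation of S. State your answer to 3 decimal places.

Var(L_1) = 1.96, Var(L_2) = 31.36
By independence, Var(S) = (1)²Var(L_1) + (1)²Var(L_2)
= (1)²·1.96 + (1)²·31.36 = 33.32
SD(S) = √33.32 ≈ 5.772

5.772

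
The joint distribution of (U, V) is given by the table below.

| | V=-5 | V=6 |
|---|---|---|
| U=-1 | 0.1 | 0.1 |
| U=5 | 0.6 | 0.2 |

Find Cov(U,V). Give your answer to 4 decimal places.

-2.6400

E[U] = 3.8,  E[V] = -1.7
E[UV] = -9.1
Cov(U,V) = E[UV] − E[U]E[V] = -9.1 − (3.8)(-1.7) = -2.64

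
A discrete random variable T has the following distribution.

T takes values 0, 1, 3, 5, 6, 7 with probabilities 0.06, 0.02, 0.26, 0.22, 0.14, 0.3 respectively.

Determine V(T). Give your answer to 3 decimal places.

4.174

E[T] = (0)(0.06) + (1)(0.02) + (3)(0.26) + (5)(0.22) + (6)(0.14) + (7)(0.3) = 4.84
E[T²] = (0)²(0.06) + (1)²(0.02) + (3)²(0.26) + (5)²(0.22) + (6)²(0.14) + (7)²(0.3) = 27.6
V(T) = E[T²] − (E[T])² = 27.6 − (4.84)² = 4.1744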